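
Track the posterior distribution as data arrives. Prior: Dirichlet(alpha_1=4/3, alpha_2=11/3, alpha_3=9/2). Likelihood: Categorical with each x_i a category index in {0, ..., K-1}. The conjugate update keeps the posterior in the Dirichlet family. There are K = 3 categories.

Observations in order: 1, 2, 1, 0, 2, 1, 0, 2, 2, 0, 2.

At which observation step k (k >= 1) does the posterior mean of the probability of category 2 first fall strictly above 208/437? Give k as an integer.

k = 2

obs 1: x=1 → posterior Dirichlet(4/3, 14/3, 9/2)
obs 2: x=2 → posterior Dirichlet(4/3, 14/3, 11/2)
obs 3: x=1 → posterior Dirichlet(4/3, 17/3, 11/2)
obs 4: x=0 → posterior Dirichlet(7/3, 17/3, 11/2)
obs 5: x=2 → posterior Dirichlet(7/3, 17/3, 13/2)
obs 6: x=1 → posterior Dirichlet(7/3, 20/3, 13/2)
obs 7: x=0 → posterior Dirichlet(10/3, 20/3, 13/2)
obs 8: x=2 → posterior Dirichlet(10/3, 20/3, 15/2)
obs 9: x=2 → posterior Dirichlet(10/3, 20/3, 17/2)
obs 10: x=0 → posterior Dirichlet(13/3, 20/3, 17/2)
obs 11: x=2 → posterior Dirichlet(13/3, 20/3, 19/2)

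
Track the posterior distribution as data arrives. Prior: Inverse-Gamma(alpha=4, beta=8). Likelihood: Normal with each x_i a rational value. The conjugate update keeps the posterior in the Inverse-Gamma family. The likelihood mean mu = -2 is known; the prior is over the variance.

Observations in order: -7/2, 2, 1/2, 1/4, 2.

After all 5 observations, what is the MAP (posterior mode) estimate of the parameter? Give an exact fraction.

197/48

obs 1: x=-7/2 → posterior Inverse-Gamma(9/2, 73/8)
obs 2: x=2 → posterior Inverse-Gamma(5, 137/8)
obs 3: x=1/2 → posterior Inverse-Gamma(11/2, 81/4)
obs 4: x=1/4 → posterior Inverse-Gamma(6, 729/32)
obs 5: x=2 → posterior Inverse-Gamma(13/2, 985/32)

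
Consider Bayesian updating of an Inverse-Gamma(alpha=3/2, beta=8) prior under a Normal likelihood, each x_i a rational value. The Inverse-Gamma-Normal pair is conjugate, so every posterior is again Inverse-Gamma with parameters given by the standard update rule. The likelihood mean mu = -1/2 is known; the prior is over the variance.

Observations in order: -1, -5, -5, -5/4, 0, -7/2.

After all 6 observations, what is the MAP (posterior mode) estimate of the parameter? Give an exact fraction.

obs 1: x=-1 → posterior Inverse-Gamma(2, 65/8)
obs 2: x=-5 → posterior Inverse-Gamma(5/2, 73/4)
obs 3: x=-5 → posterior Inverse-Gamma(3, 227/8)
obs 4: x=-5/4 → posterior Inverse-Gamma(7/2, 917/32)
obs 5: x=0 → posterior Inverse-Gamma(4, 921/32)
obs 6: x=-7/2 → posterior Inverse-Gamma(9/2, 1065/32)

1065/176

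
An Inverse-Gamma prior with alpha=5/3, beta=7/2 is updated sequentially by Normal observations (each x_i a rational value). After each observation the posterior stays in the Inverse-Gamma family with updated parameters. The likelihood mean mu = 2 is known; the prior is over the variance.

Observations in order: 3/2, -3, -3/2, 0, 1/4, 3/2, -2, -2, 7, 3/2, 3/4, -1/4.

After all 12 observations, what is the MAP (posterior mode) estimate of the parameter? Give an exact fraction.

obs 1: x=3/2 → posterior Inverse-Gamma(13/6, 29/8)
obs 2: x=-3 → posterior Inverse-Gamma(8/3, 129/8)
obs 3: x=-3/2 → posterior Inverse-Gamma(19/6, 89/4)
obs 4: x=0 → posterior Inverse-Gamma(11/3, 97/4)
obs 5: x=1/4 → posterior Inverse-Gamma(25/6, 825/32)
obs 6: x=3/2 → posterior Inverse-Gamma(14/3, 829/32)
obs 7: x=-2 → posterior Inverse-Gamma(31/6, 1085/32)
obs 8: x=-2 → posterior Inverse-Gamma(17/3, 1341/32)
obs 9: x=7 → posterior Inverse-Gamma(37/6, 1741/32)
obs 10: x=3/2 → posterior Inverse-Gamma(20/3, 1745/32)
obs 11: x=3/4 → posterior Inverse-Gamma(43/6, 885/16)
obs 12: x=-1/4 → posterior Inverse-Gamma(23/3, 1851/32)

5553/832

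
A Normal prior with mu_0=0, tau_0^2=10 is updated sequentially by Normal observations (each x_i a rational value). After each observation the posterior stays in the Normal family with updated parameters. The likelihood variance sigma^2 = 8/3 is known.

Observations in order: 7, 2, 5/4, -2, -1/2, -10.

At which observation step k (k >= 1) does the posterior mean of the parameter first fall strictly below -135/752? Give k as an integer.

obs 1: x=7 → posterior Normal(105/19, 40/19)
obs 2: x=2 → posterior Normal(135/34, 20/17)
obs 3: x=5/4 → posterior Normal(615/196, 40/49)
obs 4: x=-2 → posterior Normal(495/256, 5/8)
obs 5: x=-1/2 → posterior Normal(465/316, 40/79)
obs 6: x=-10 → posterior Normal(-135/376, 20/47)

k = 6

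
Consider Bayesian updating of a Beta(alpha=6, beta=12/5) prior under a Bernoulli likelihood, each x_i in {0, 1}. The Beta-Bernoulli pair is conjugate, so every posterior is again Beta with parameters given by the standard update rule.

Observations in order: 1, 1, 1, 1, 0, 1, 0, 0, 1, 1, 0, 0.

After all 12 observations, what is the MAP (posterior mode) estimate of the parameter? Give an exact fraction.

15/23

obs 1: x=1 → posterior Beta(7, 12/5)
obs 2: x=1 → posterior Beta(8, 12/5)
obs 3: x=1 → posterior Beta(9, 12/5)
obs 4: x=1 → posterior Beta(10, 12/5)
obs 5: x=0 → posterior Beta(10, 17/5)
obs 6: x=1 → posterior Beta(11, 17/5)
obs 7: x=0 → posterior Beta(11, 22/5)
obs 8: x=0 → posterior Beta(11, 27/5)
obs 9: x=1 → posterior Beta(12, 27/5)
obs 10: x=1 → posterior Beta(13, 27/5)
obs 11: x=0 → posterior Beta(13, 32/5)
obs 12: x=0 → posterior Beta(13, 37/5)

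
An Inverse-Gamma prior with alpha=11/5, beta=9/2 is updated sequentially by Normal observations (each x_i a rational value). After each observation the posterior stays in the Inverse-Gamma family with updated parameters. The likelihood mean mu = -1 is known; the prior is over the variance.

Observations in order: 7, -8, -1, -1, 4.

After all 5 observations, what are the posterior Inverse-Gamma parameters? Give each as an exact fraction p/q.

alpha=47/10, beta=147/2

obs 1: x=7 → posterior Inverse-Gamma(27/10, 73/2)
obs 2: x=-8 → posterior Inverse-Gamma(16/5, 61)
obs 3: x=-1 → posterior Inverse-Gamma(37/10, 61)
obs 4: x=-1 → posterior Inverse-Gamma(21/5, 61)
obs 5: x=4 → posterior Inverse-Gamma(47/10, 147/2)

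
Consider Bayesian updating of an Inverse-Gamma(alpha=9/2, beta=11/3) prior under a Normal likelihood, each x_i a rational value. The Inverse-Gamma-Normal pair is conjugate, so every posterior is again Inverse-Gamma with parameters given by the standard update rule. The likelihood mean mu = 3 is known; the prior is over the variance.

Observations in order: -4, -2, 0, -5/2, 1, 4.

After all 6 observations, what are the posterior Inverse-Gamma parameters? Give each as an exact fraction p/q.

obs 1: x=-4 → posterior Inverse-Gamma(5, 169/6)
obs 2: x=-2 → posterior Inverse-Gamma(11/2, 122/3)
obs 3: x=0 → posterior Inverse-Gamma(6, 271/6)
obs 4: x=-5/2 → posterior Inverse-Gamma(13/2, 1447/24)
obs 5: x=1 → posterior Inverse-Gamma(7, 1495/24)
obs 6: x=4 → posterior Inverse-Gamma(15/2, 1507/24)

alpha=15/2, beta=1507/24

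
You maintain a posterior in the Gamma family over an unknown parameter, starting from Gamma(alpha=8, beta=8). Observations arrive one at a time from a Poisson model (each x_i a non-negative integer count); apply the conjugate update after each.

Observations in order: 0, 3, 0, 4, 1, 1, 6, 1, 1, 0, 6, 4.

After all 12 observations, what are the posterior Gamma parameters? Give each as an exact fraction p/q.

alpha=35, beta=20

obs 1: x=0 → posterior Gamma(8, 9)
obs 2: x=3 → posterior Gamma(11, 10)
obs 3: x=0 → posterior Gamma(11, 11)
obs 4: x=4 → posterior Gamma(15, 12)
obs 5: x=1 → posterior Gamma(16, 13)
obs 6: x=1 → posterior Gamma(17, 14)
obs 7: x=6 → posterior Gamma(23, 15)
obs 8: x=1 → posterior Gamma(24, 16)
obs 9: x=1 → posterior Gamma(25, 17)
obs 10: x=0 → posterior Gamma(25, 18)
obs 11: x=6 → posterior Gamma(31, 19)
obs 12: x=4 → posterior Gamma(35, 20)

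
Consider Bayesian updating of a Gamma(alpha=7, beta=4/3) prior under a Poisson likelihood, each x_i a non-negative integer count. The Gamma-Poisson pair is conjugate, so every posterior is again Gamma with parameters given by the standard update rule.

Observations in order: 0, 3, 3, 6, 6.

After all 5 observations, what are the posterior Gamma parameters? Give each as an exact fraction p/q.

obs 1: x=0 → posterior Gamma(7, 7/3)
obs 2: x=3 → posterior Gamma(10, 10/3)
obs 3: x=3 → posterior Gamma(13, 13/3)
obs 4: x=6 → posterior Gamma(19, 16/3)
obs 5: x=6 → posterior Gamma(25, 19/3)

alpha=25, beta=19/3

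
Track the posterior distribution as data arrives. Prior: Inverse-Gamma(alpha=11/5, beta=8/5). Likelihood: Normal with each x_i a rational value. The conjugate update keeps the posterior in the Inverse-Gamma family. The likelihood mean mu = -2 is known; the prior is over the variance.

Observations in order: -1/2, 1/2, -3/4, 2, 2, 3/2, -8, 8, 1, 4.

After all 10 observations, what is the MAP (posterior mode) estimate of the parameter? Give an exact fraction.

obs 1: x=-1/2 → posterior Inverse-Gamma(27/10, 109/40)
obs 2: x=1/2 → posterior Inverse-Gamma(16/5, 117/20)
obs 3: x=-3/4 → posterior Inverse-Gamma(37/10, 1061/160)
obs 4: x=2 → posterior Inverse-Gamma(21/5, 2341/160)
obs 5: x=2 → posterior Inverse-Gamma(47/10, 3621/160)
obs 6: x=3/2 → posterior Inverse-Gamma(26/5, 4601/160)
obs 7: x=-8 → posterior Inverse-Gamma(57/10, 7481/160)
obs 8: x=8 → posterior Inverse-Gamma(31/5, 15481/160)
obs 9: x=1 → posterior Inverse-Gamma(67/10, 16201/160)
obs 10: x=4 → posterior Inverse-Gamma(36/5, 19081/160)

19081/1312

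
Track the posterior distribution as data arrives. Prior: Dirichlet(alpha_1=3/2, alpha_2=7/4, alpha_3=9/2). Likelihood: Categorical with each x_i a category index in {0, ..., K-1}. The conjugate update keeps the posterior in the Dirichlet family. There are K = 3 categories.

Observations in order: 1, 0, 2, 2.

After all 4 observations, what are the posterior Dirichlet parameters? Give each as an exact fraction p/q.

obs 1: x=1 → posterior Dirichlet(3/2, 11/4, 9/2)
obs 2: x=0 → posterior Dirichlet(5/2, 11/4, 9/2)
obs 3: x=2 → posterior Dirichlet(5/2, 11/4, 11/2)
obs 4: x=2 → posterior Dirichlet(5/2, 11/4, 13/2)

alpha_1=5/2, alpha_2=11/4, alpha_3=13/2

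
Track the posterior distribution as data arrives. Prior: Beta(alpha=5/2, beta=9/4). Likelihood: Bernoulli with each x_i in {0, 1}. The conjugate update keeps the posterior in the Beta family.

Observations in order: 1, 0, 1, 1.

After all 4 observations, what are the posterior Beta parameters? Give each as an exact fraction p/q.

alpha=11/2, beta=13/4

obs 1: x=1 → posterior Beta(7/2, 9/4)
obs 2: x=0 → posterior Beta(7/2, 13/4)
obs 3: x=1 → posterior Beta(9/2, 13/4)
obs 4: x=1 → posterior Beta(11/2, 13/4)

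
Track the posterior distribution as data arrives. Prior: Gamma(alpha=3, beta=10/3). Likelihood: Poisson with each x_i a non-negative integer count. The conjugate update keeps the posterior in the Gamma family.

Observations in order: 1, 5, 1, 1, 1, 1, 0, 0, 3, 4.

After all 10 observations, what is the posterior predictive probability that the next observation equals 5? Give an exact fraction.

obs 1: x=1 → posterior Gamma(4, 13/3)
obs 2: x=5 → posterior Gamma(9, 16/3)
obs 3: x=1 → posterior Gamma(10, 19/3)
obs 4: x=1 → posterior Gamma(11, 22/3)
obs 5: x=1 → posterior Gamma(12, 25/3)
obs 6: x=1 → posterior Gamma(13, 28/3)
obs 7: x=0 → posterior Gamma(13, 31/3)
obs 8: x=0 → posterior Gamma(13, 34/3)
obs 9: x=3 → posterior Gamma(16, 37/3)
obs 10: x=4 → posterior Gamma(20, 40/3)

1135627506115883827200000000000000000000/68661200018502037993426956551095570850443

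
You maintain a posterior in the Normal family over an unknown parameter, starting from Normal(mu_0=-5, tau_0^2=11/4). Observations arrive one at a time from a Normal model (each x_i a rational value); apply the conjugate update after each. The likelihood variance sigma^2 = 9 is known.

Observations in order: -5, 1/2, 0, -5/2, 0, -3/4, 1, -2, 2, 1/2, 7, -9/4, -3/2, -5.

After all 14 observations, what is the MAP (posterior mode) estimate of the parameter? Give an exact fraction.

-134/95

obs 1: x=-5 → posterior Normal(-5, 99/47)
obs 2: x=1/2 → posterior Normal(-459/116, 99/58)
obs 3: x=0 → posterior Normal(-153/46, 33/23)
obs 4: x=-5/2 → posterior Normal(-257/80, 99/80)
obs 5: x=0 → posterior Normal(-257/91, 99/91)
obs 6: x=-3/4 → posterior Normal(-1061/408, 33/34)
obs 7: x=1 → posterior Normal(-9/4, 99/113)
obs 8: x=-2 → posterior Normal(-1105/496, 99/124)
obs 9: x=2 → posterior Normal(-113/60, 11/15)
obs 10: x=1/2 → posterior Normal(-995/584, 99/146)
obs 11: x=7 → posterior Normal(-687/628, 99/157)
obs 12: x=-9/4 → posterior Normal(-131/112, 33/56)
obs 13: x=-3/2 → posterior Normal(-213/179, 99/179)
obs 14: x=-5 → posterior Normal(-134/95, 99/190)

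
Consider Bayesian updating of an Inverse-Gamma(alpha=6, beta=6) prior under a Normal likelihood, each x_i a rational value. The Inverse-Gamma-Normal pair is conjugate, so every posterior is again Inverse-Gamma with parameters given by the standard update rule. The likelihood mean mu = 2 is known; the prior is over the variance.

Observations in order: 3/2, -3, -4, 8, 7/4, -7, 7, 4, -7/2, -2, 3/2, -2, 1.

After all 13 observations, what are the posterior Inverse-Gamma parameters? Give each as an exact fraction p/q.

alpha=25/2, beta=4525/32

obs 1: x=3/2 → posterior Inverse-Gamma(13/2, 49/8)
obs 2: x=-3 → posterior Inverse-Gamma(7, 149/8)
obs 3: x=-4 → posterior Inverse-Gamma(15/2, 293/8)
obs 4: x=8 → posterior Inverse-Gamma(8, 437/8)
obs 5: x=7/4 → posterior Inverse-Gamma(17/2, 1749/32)
obs 6: x=-7 → posterior Inverse-Gamma(9, 3045/32)
obs 7: x=7 → posterior Inverse-Gamma(19/2, 3445/32)
obs 8: x=4 → posterior Inverse-Gamma(10, 3509/32)
obs 9: x=-7/2 → posterior Inverse-Gamma(21/2, 3993/32)
obs 10: x=-2 → posterior Inverse-Gamma(11, 4249/32)
obs 11: x=3/2 → posterior Inverse-Gamma(23/2, 4253/32)
obs 12: x=-2 → posterior Inverse-Gamma(12, 4509/32)
obs 13: x=1 → posterior Inverse-Gamma(25/2, 4525/32)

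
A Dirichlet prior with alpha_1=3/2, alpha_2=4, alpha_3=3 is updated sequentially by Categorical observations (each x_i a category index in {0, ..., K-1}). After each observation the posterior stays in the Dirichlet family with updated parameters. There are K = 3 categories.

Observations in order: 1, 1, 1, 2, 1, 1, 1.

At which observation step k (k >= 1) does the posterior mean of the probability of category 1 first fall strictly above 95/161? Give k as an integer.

k = 3

obs 1: x=1 → posterior Dirichlet(3/2, 5, 3)
obs 2: x=1 → posterior Dirichlet(3/2, 6, 3)
obs 3: x=1 → posterior Dirichlet(3/2, 7, 3)
obs 4: x=2 → posterior Dirichlet(3/2, 7, 4)
obs 5: x=1 → posterior Dirichlet(3/2, 8, 4)
obs 6: x=1 → posterior Dirichlet(3/2, 9, 4)
obs 7: x=1 → posterior Dirichlet(3/2, 10, 4)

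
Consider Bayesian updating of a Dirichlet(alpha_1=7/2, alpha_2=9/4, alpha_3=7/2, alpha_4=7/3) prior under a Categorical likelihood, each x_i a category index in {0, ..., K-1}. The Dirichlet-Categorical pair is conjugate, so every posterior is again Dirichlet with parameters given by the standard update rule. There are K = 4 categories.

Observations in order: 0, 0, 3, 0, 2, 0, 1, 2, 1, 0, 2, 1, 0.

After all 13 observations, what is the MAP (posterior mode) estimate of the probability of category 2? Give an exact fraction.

66/247

obs 1: x=0 → posterior Dirichlet(9/2, 9/4, 7/2, 7/3)
obs 2: x=0 → posterior Dirichlet(11/2, 9/4, 7/2, 7/3)
obs 3: x=3 → posterior Dirichlet(11/2, 9/4, 7/2, 10/3)
obs 4: x=0 → posterior Dirichlet(13/2, 9/4, 7/2, 10/3)
obs 5: x=2 → posterior Dirichlet(13/2, 9/4, 9/2, 10/3)
obs 6: x=0 → posterior Dirichlet(15/2, 9/4, 9/2, 10/3)
obs 7: x=1 → posterior Dirichlet(15/2, 13/4, 9/2, 10/3)
obs 8: x=2 → posterior Dirichlet(15/2, 13/4, 11/2, 10/3)
obs 9: x=1 → posterior Dirichlet(15/2, 17/4, 11/2, 10/3)
obs 10: x=0 → posterior Dirichlet(17/2, 17/4, 11/2, 10/3)
obs 11: x=2 → posterior Dirichlet(17/2, 17/4, 13/2, 10/3)
obs 12: x=1 → posterior Dirichlet(17/2, 21/4, 13/2, 10/3)
obs 13: x=0 → posterior Dirichlet(19/2, 21/4, 13/2, 10/3)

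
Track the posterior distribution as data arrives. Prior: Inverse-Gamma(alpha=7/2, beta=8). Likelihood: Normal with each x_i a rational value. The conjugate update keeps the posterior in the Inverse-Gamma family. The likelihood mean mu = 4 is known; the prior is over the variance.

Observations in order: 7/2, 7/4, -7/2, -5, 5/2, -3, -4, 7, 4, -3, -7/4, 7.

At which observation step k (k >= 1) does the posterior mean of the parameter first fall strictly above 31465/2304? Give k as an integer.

k = 4

obs 1: x=7/2 → posterior Inverse-Gamma(4, 65/8)
obs 2: x=7/4 → posterior Inverse-Gamma(9/2, 341/32)
obs 3: x=-7/2 → posterior Inverse-Gamma(5, 1241/32)
obs 4: x=-5 → posterior Inverse-Gamma(11/2, 2537/32)
obs 5: x=5/2 → posterior Inverse-Gamma(6, 2573/32)
obs 6: x=-3 → posterior Inverse-Gamma(13/2, 3357/32)
obs 7: x=-4 → posterior Inverse-Gamma(7, 4381/32)
obs 8: x=7 → posterior Inverse-Gamma(15/2, 4525/32)
obs 9: x=4 → posterior Inverse-Gamma(8, 4525/32)
obs 10: x=-3 → posterior Inverse-Gamma(17/2, 5309/32)
obs 11: x=-7/4 → posterior Inverse-Gamma(9, 2919/16)
obs 12: x=7 → posterior Inverse-Gamma(19/2, 2991/16)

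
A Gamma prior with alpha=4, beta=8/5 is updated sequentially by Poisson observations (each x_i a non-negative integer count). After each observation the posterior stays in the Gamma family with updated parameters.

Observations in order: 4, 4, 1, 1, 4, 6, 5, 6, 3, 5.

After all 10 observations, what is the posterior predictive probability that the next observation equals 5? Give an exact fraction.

obs 1: x=4 → posterior Gamma(8, 13/5)
obs 2: x=4 → posterior Gamma(12, 18/5)
obs 3: x=1 → posterior Gamma(13, 23/5)
obs 4: x=1 → posterior Gamma(14, 28/5)
obs 5: x=4 → posterior Gamma(18, 33/5)
obs 6: x=6 → posterior Gamma(24, 38/5)
obs 7: x=5 → posterior Gamma(29, 43/5)
obs 8: x=6 → posterior Gamma(35, 48/5)
obs 9: x=3 → posterior Gamma(38, 53/5)
obs 10: x=5 → posterior Gamma(43, 58/5)

10738424785399957089617377111877747941822833441141691758144974432965450521169100800000/77843995532276332933057399855506905453623550019913615072871092599070073093222863873707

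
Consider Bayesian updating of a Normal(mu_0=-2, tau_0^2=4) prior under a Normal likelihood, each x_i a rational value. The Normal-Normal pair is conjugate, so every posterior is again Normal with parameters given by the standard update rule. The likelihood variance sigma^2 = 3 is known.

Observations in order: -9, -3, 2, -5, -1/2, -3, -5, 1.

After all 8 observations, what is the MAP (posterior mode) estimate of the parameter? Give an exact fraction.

obs 1: x=-9 → posterior Normal(-6, 12/7)
obs 2: x=-3 → posterior Normal(-54/11, 12/11)
obs 3: x=2 → posterior Normal(-46/15, 4/5)
obs 4: x=-5 → posterior Normal(-66/19, 12/19)
obs 5: x=-1/2 → posterior Normal(-68/23, 12/23)
obs 6: x=-3 → posterior Normal(-80/27, 4/9)
obs 7: x=-5 → posterior Normal(-100/31, 12/31)
obs 8: x=1 → posterior Normal(-96/35, 12/35)

-96/35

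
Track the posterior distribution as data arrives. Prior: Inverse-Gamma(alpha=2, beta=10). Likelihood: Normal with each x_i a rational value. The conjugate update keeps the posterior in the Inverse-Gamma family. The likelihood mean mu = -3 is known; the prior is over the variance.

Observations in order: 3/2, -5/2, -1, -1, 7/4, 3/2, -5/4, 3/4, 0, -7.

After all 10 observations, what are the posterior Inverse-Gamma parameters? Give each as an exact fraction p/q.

alpha=7, beta=2135/32

obs 1: x=3/2 → posterior Inverse-Gamma(5/2, 161/8)
obs 2: x=-5/2 → posterior Inverse-Gamma(3, 81/4)
obs 3: x=-1 → posterior Inverse-Gamma(7/2, 89/4)
obs 4: x=-1 → posterior Inverse-Gamma(4, 97/4)
obs 5: x=7/4 → posterior Inverse-Gamma(9/2, 1137/32)
obs 6: x=3/2 → posterior Inverse-Gamma(5, 1461/32)
obs 7: x=-5/4 → posterior Inverse-Gamma(11/2, 755/16)
obs 8: x=3/4 → posterior Inverse-Gamma(6, 1735/32)
obs 9: x=0 → posterior Inverse-Gamma(13/2, 1879/32)
obs 10: x=-7 → posterior Inverse-Gamma(7, 2135/32)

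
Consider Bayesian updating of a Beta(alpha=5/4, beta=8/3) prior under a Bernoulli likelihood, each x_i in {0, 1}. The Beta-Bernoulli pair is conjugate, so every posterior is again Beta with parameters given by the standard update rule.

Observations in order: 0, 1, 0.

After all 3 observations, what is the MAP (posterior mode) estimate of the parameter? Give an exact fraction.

obs 1: x=0 → posterior Beta(5/4, 11/3)
obs 2: x=1 → posterior Beta(9/4, 11/3)
obs 3: x=0 → posterior Beta(9/4, 14/3)

15/59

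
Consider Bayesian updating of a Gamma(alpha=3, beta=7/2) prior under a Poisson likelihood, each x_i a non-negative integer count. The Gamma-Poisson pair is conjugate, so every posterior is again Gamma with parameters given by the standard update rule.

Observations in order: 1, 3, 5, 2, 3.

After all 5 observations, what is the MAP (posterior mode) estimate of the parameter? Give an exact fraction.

32/17

obs 1: x=1 → posterior Gamma(4, 9/2)
obs 2: x=3 → posterior Gamma(7, 11/2)
obs 3: x=5 → posterior Gamma(12, 13/2)
obs 4: x=2 → posterior Gamma(14, 15/2)
obs 5: x=3 → posterior Gamma(17, 17/2)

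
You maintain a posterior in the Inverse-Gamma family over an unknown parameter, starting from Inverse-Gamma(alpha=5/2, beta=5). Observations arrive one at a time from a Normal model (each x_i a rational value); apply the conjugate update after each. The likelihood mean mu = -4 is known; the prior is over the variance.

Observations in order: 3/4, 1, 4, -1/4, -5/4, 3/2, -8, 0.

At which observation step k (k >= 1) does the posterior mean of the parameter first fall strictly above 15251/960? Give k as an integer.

obs 1: x=3/4 → posterior Inverse-Gamma(3, 521/32)
obs 2: x=1 → posterior Inverse-Gamma(7/2, 921/32)
obs 3: x=4 → posterior Inverse-Gamma(4, 1945/32)
obs 4: x=-1/4 → posterior Inverse-Gamma(9/2, 1085/16)
obs 5: x=-5/4 → posterior Inverse-Gamma(5, 2291/32)
obs 6: x=3/2 → posterior Inverse-Gamma(11/2, 2775/32)
obs 7: x=-8 → posterior Inverse-Gamma(6, 3031/32)
obs 8: x=0 → posterior Inverse-Gamma(13/2, 3287/32)

k = 3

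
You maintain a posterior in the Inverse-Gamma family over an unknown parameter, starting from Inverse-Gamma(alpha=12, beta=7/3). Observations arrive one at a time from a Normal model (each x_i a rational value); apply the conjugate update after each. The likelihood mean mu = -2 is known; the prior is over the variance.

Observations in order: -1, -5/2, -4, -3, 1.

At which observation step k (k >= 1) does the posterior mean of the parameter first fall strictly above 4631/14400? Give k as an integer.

obs 1: x=-1 → posterior Inverse-Gamma(25/2, 17/6)
obs 2: x=-5/2 → posterior Inverse-Gamma(13, 71/24)
obs 3: x=-4 → posterior Inverse-Gamma(27/2, 119/24)
obs 4: x=-3 → posterior Inverse-Gamma(14, 131/24)
obs 5: x=1 → posterior Inverse-Gamma(29/2, 239/24)

k = 3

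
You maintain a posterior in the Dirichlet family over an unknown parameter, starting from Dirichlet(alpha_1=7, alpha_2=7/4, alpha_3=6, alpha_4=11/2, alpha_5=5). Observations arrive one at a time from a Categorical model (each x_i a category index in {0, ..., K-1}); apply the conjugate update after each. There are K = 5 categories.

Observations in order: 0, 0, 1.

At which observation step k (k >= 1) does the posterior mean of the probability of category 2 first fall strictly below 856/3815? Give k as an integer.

k = 2

obs 1: x=0 → posterior Dirichlet(8, 7/4, 6, 11/2, 5)
obs 2: x=0 → posterior Dirichlet(9, 7/4, 6, 11/2, 5)
obs 3: x=1 → posterior Dirichlet(9, 11/4, 6, 11/2, 5)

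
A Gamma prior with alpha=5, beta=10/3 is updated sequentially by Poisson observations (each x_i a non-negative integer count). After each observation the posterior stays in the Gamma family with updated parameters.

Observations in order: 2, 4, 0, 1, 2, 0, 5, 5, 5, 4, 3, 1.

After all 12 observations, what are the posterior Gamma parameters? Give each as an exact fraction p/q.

alpha=37, beta=46/3

obs 1: x=2 → posterior Gamma(7, 13/3)
obs 2: x=4 → posterior Gamma(11, 16/3)
obs 3: x=0 → posterior Gamma(11, 19/3)
obs 4: x=1 → posterior Gamma(12, 22/3)
obs 5: x=2 → posterior Gamma(14, 25/3)
obs 6: x=0 → posterior Gamma(14, 28/3)
obs 7: x=5 → posterior Gamma(19, 31/3)
obs 8: x=5 → posterior Gamma(24, 34/3)
obs 9: x=5 → posterior Gamma(29, 37/3)
obs 10: x=4 → posterior Gamma(33, 40/3)
obs 11: x=3 → posterior Gamma(36, 43/3)
obs 12: x=1 → posterior Gamma(37, 46/3)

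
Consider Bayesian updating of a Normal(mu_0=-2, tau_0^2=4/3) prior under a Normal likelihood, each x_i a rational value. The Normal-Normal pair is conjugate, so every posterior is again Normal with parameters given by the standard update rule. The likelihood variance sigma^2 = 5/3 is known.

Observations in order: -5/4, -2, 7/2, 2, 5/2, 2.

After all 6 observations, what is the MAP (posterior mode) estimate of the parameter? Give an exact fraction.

obs 1: x=-5/4 → posterior Normal(-5/3, 20/27)
obs 2: x=-2 → posterior Normal(-23/13, 20/39)
obs 3: x=7/2 → posterior Normal(-9/17, 20/51)
obs 4: x=2 → posterior Normal(-1/21, 20/63)
obs 5: x=5/2 → posterior Normal(9/25, 4/15)
obs 6: x=2 → posterior Normal(17/29, 20/87)

17/29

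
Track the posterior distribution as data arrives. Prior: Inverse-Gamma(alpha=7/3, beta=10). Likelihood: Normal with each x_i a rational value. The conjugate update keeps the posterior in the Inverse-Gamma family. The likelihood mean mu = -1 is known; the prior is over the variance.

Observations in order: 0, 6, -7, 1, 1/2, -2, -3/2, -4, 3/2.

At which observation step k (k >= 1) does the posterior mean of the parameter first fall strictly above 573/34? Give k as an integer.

k = 3

obs 1: x=0 → posterior Inverse-Gamma(17/6, 21/2)
obs 2: x=6 → posterior Inverse-Gamma(10/3, 35)
obs 3: x=-7 → posterior Inverse-Gamma(23/6, 53)
obs 4: x=1 → posterior Inverse-Gamma(13/3, 55)
obs 5: x=1/2 → posterior Inverse-Gamma(29/6, 449/8)
obs 6: x=-2 → posterior Inverse-Gamma(16/3, 453/8)
obs 7: x=-3/2 → posterior Inverse-Gamma(35/6, 227/4)
obs 8: x=-4 → posterior Inverse-Gamma(19/3, 245/4)
obs 9: x=3/2 → posterior Inverse-Gamma(41/6, 515/8)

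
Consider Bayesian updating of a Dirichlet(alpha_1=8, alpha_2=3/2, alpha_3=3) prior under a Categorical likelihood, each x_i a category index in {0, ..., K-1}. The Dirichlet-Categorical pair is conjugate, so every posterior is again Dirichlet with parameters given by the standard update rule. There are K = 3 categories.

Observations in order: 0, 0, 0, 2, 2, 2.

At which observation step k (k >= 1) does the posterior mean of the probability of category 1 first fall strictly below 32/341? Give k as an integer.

k = 4

obs 1: x=0 → posterior Dirichlet(9, 3/2, 3)
obs 2: x=0 → posterior Dirichlet(10, 3/2, 3)
obs 3: x=0 → posterior Dirichlet(11, 3/2, 3)
obs 4: x=2 → posterior Dirichlet(11, 3/2, 4)
obs 5: x=2 → posterior Dirichlet(11, 3/2, 5)
obs 6: x=2 → posterior Dirichlet(11, 3/2, 6)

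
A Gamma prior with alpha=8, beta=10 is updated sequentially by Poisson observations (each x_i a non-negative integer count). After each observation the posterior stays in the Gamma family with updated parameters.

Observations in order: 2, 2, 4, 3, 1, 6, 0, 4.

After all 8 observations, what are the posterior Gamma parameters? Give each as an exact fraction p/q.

obs 1: x=2 → posterior Gamma(10, 11)
obs 2: x=2 → posterior Gamma(12, 12)
obs 3: x=4 → posterior Gamma(16, 13)
obs 4: x=3 → posterior Gamma(19, 14)
obs 5: x=1 → posterior Gamma(20, 15)
obs 6: x=6 → posterior Gamma(26, 16)
obs 7: x=0 → posterior Gamma(26, 17)
obs 8: x=4 → posterior Gamma(30, 18)

alpha=30, beta=18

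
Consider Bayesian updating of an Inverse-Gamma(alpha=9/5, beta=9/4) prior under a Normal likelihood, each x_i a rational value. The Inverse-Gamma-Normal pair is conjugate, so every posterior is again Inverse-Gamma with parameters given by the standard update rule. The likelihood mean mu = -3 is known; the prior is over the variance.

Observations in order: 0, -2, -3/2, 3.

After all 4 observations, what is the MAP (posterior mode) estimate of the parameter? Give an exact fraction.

1055/192

obs 1: x=0 → posterior Inverse-Gamma(23/10, 27/4)
obs 2: x=-2 → posterior Inverse-Gamma(14/5, 29/4)
obs 3: x=-3/2 → posterior Inverse-Gamma(33/10, 67/8)
obs 4: x=3 → posterior Inverse-Gamma(19/5, 211/8)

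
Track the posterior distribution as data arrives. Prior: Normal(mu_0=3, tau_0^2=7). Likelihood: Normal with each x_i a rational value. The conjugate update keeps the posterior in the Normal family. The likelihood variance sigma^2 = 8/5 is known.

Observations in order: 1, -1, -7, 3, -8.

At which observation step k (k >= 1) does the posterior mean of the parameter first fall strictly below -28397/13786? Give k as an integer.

k = 5

obs 1: x=1 → posterior Normal(59/43, 56/43)
obs 2: x=-1 → posterior Normal(4/13, 28/39)
obs 3: x=-7 → posterior Normal(-221/113, 56/113)
obs 4: x=3 → posterior Normal(-29/37, 14/37)
obs 5: x=-8 → posterior Normal(-132/61, 56/183)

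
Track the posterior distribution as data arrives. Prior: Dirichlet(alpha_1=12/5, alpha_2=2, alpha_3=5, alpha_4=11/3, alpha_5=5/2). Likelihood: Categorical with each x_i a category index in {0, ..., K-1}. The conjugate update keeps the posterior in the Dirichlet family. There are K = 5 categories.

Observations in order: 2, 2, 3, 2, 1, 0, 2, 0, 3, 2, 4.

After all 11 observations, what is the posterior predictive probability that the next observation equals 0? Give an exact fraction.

132/797

obs 1: x=2 → posterior Dirichlet(12/5, 2, 6, 11/3, 5/2)
obs 2: x=2 → posterior Dirichlet(12/5, 2, 7, 11/3, 5/2)
obs 3: x=3 → posterior Dirichlet(12/5, 2, 7, 14/3, 5/2)
obs 4: x=2 → posterior Dirichlet(12/5, 2, 8, 14/3, 5/2)
obs 5: x=1 → posterior Dirichlet(12/5, 3, 8, 14/3, 5/2)
obs 6: x=0 → posterior Dirichlet(17/5, 3, 8, 14/3, 5/2)
obs 7: x=2 → posterior Dirichlet(17/5, 3, 9, 14/3, 5/2)
obs 8: x=0 → posterior Dirichlet(22/5, 3, 9, 14/3, 5/2)
obs 9: x=3 → posterior Dirichlet(22/5, 3, 9, 17/3, 5/2)
obs 10: x=2 → posterior Dirichlet(22/5, 3, 10, 17/3, 5/2)
obs 11: x=4 → posterior Dirichlet(22/5, 3, 10, 17/3, 7/2)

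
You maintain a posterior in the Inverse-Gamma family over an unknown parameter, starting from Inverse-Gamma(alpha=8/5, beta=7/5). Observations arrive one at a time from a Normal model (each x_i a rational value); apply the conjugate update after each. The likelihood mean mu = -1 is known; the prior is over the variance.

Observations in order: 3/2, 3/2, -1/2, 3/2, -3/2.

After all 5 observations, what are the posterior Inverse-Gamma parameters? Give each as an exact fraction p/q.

alpha=41/10, beta=441/40

obs 1: x=3/2 → posterior Inverse-Gamma(21/10, 181/40)
obs 2: x=3/2 → posterior Inverse-Gamma(13/5, 153/20)
obs 3: x=-1/2 → posterior Inverse-Gamma(31/10, 311/40)
obs 4: x=3/2 → posterior Inverse-Gamma(18/5, 109/10)
obs 5: x=-3/2 → posterior Inverse-Gamma(41/10, 441/40)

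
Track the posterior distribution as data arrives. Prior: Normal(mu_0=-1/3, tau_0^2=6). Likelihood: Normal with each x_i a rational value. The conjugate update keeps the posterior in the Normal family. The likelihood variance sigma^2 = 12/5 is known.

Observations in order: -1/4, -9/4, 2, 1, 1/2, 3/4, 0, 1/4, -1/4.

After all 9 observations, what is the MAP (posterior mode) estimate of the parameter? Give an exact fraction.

97/564

obs 1: x=-1/4 → posterior Normal(-23/84, 12/7)
obs 2: x=-9/4 → posterior Normal(-79/72, 1)
obs 3: x=2 → posterior Normal(-19/102, 12/17)
obs 4: x=1 → posterior Normal(1/12, 6/11)
obs 5: x=1/2 → posterior Normal(13/81, 4/9)
obs 6: x=3/4 → posterior Normal(97/384, 3/8)
obs 7: x=0 → posterior Normal(97/444, 12/37)
obs 8: x=1/4 → posterior Normal(2/9, 2/7)
obs 9: x=-1/4 → posterior Normal(97/564, 12/47)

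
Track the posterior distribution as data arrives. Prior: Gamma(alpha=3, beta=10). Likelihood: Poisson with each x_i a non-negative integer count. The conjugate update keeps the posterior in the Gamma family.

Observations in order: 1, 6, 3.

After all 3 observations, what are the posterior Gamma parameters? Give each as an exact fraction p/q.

alpha=13, beta=13

obs 1: x=1 → posterior Gamma(4, 11)
obs 2: x=6 → posterior Gamma(10, 12)
obs 3: x=3 → posterior Gamma(13, 13)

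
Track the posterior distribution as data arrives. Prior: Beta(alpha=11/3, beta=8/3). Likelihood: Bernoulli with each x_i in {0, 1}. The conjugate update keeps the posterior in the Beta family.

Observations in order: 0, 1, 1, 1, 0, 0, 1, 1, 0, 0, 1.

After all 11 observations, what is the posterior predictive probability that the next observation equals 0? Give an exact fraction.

obs 1: x=0 → posterior Beta(11/3, 11/3)
obs 2: x=1 → posterior Beta(14/3, 11/3)
obs 3: x=1 → posterior Beta(17/3, 11/3)
obs 4: x=1 → posterior Beta(20/3, 11/3)
obs 5: x=0 → posterior Beta(20/3, 14/3)
obs 6: x=0 → posterior Beta(20/3, 17/3)
obs 7: x=1 → posterior Beta(23/3, 17/3)
obs 8: x=1 → posterior Beta(26/3, 17/3)
obs 9: x=0 → posterior Beta(26/3, 20/3)
obs 10: x=0 → posterior Beta(26/3, 23/3)
obs 11: x=1 → posterior Beta(29/3, 23/3)

23/52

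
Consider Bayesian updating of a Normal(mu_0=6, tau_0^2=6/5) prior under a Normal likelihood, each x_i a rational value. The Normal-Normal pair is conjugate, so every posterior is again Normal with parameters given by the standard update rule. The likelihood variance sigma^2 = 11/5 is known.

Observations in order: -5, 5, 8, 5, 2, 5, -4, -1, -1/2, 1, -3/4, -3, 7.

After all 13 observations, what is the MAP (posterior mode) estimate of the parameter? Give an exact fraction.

357/178

obs 1: x=-5 → posterior Normal(36/17, 66/85)
obs 2: x=5 → posterior Normal(66/23, 66/115)
obs 3: x=8 → posterior Normal(114/29, 66/145)
obs 4: x=5 → posterior Normal(144/35, 66/175)
obs 5: x=2 → posterior Normal(156/41, 66/205)
obs 6: x=5 → posterior Normal(186/47, 66/235)
obs 7: x=-4 → posterior Normal(162/53, 66/265)
obs 8: x=-1 → posterior Normal(156/59, 66/295)
obs 9: x=-1/2 → posterior Normal(153/65, 66/325)
obs 10: x=1 → posterior Normal(159/71, 66/355)
obs 11: x=-3/4 → posterior Normal(309/154, 6/35)
obs 12: x=-3 → posterior Normal(273/166, 66/415)
obs 13: x=7 → posterior Normal(357/178, 66/445)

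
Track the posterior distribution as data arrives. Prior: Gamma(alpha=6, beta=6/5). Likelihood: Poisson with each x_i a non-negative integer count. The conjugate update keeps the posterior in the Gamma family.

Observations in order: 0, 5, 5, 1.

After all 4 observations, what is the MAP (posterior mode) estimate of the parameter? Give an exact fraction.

40/13

obs 1: x=0 → posterior Gamma(6, 11/5)
obs 2: x=5 → posterior Gamma(11, 16/5)
obs 3: x=5 → posterior Gamma(16, 21/5)
obs 4: x=1 → posterior Gamma(17, 26/5)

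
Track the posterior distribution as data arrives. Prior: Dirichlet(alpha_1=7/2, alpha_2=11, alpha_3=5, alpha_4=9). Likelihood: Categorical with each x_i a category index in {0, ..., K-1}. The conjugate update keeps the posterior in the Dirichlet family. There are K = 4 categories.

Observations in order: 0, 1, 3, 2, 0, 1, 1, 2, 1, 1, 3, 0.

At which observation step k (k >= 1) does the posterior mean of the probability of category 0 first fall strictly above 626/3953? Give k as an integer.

obs 1: x=0 → posterior Dirichlet(9/2, 11, 5, 9)
obs 2: x=1 → posterior Dirichlet(9/2, 12, 5, 9)
obs 3: x=3 → posterior Dirichlet(9/2, 12, 5, 10)
obs 4: x=2 → posterior Dirichlet(9/2, 12, 6, 10)
obs 5: x=0 → posterior Dirichlet(11/2, 12, 6, 10)
obs 6: x=1 → posterior Dirichlet(11/2, 13, 6, 10)
obs 7: x=1 → posterior Dirichlet(11/2, 14, 6, 10)
obs 8: x=2 → posterior Dirichlet(11/2, 14, 7, 10)
obs 9: x=1 → posterior Dirichlet(11/2, 15, 7, 10)
obs 10: x=1 → posterior Dirichlet(11/2, 16, 7, 10)
obs 11: x=3 → posterior Dirichlet(11/2, 16, 7, 11)
obs 12: x=0 → posterior Dirichlet(13/2, 16, 7, 11)

k = 5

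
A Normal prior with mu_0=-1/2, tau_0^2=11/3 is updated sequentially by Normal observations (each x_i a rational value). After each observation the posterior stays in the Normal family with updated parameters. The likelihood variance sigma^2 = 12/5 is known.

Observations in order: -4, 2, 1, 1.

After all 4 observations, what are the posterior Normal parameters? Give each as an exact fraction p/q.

mu_0=-9/128, tau_0^2=33/64

obs 1: x=-4 → posterior Normal(-34/13, 132/91)
obs 2: x=2 → posterior Normal(-64/73, 66/73)
obs 3: x=1 → posterior Normal(-73/201, 44/67)
obs 4: x=1 → posterior Normal(-9/128, 33/64)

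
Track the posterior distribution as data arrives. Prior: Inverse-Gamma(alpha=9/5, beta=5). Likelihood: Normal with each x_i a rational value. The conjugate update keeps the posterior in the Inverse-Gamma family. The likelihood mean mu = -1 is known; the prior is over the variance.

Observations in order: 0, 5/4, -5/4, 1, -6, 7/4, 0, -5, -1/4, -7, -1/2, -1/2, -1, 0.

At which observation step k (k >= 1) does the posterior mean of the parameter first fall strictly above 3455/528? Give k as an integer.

obs 1: x=0 → posterior Inverse-Gamma(23/10, 11/2)
obs 2: x=5/4 → posterior Inverse-Gamma(14/5, 257/32)
obs 3: x=-5/4 → posterior Inverse-Gamma(33/10, 129/16)
obs 4: x=1 → posterior Inverse-Gamma(19/5, 161/16)
obs 5: x=-6 → posterior Inverse-Gamma(43/10, 361/16)
obs 6: x=7/4 → posterior Inverse-Gamma(24/5, 843/32)
obs 7: x=0 → posterior Inverse-Gamma(53/10, 859/32)
obs 8: x=-5 → posterior Inverse-Gamma(29/5, 1115/32)
obs 9: x=-1/4 → posterior Inverse-Gamma(63/10, 281/8)
obs 10: x=-7 → posterior Inverse-Gamma(34/5, 425/8)
obs 11: x=-1/2 → posterior Inverse-Gamma(73/10, 213/4)
obs 12: x=-1/2 → posterior Inverse-Gamma(39/5, 427/8)
obs 13: x=-1 → posterior Inverse-Gamma(83/10, 427/8)
obs 14: x=0 → posterior Inverse-Gamma(44/5, 431/8)

k = 5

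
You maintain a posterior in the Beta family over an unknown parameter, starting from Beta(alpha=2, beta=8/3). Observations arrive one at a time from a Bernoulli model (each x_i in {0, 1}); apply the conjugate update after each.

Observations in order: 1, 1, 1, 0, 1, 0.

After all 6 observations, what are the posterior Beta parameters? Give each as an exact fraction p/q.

alpha=6, beta=14/3

obs 1: x=1 → posterior Beta(3, 8/3)
obs 2: x=1 → posterior Beta(4, 8/3)
obs 3: x=1 → posterior Beta(5, 8/3)
obs 4: x=0 → posterior Beta(5, 11/3)
obs 5: x=1 → posterior Beta(6, 11/3)
obs 6: x=0 → posterior Beta(6, 14/3)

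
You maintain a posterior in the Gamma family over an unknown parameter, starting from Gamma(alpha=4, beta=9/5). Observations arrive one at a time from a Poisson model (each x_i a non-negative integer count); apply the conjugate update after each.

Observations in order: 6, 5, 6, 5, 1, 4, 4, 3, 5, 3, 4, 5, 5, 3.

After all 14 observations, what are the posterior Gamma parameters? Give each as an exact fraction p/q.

alpha=63, beta=79/5

obs 1: x=6 → posterior Gamma(10, 14/5)
obs 2: x=5 → posterior Gamma(15, 19/5)
obs 3: x=6 → posterior Gamma(21, 24/5)
obs 4: x=5 → posterior Gamma(26, 29/5)
obs 5: x=1 → posterior Gamma(27, 34/5)
obs 6: x=4 → posterior Gamma(31, 39/5)
obs 7: x=4 → posterior Gamma(35, 44/5)
obs 8: x=3 → posterior Gamma(38, 49/5)
obs 9: x=5 → posterior Gamma(43, 54/5)
obs 10: x=3 → posterior Gamma(46, 59/5)
obs 11: x=4 → posterior Gamma(50, 64/5)
obs 12: x=5 → posterior Gamma(55, 69/5)
obs 13: x=5 → posterior Gamma(60, 74/5)
obs 14: x=3 → posterior Gamma(63, 79/5)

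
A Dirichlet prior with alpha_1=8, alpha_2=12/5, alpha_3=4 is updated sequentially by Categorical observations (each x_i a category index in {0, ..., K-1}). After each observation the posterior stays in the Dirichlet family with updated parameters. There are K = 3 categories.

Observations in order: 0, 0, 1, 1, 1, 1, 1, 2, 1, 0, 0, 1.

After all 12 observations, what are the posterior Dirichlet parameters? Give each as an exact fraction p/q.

alpha_1=12, alpha_2=47/5, alpha_3=5

obs 1: x=0 → posterior Dirichlet(9, 12/5, 4)
obs 2: x=0 → posterior Dirichlet(10, 12/5, 4)
obs 3: x=1 → posterior Dirichlet(10, 17/5, 4)
obs 4: x=1 → posterior Dirichlet(10, 22/5, 4)
obs 5: x=1 → posterior Dirichlet(10, 27/5, 4)
obs 6: x=1 → posterior Dirichlet(10, 32/5, 4)
obs 7: x=1 → posterior Dirichlet(10, 37/5, 4)
obs 8: x=2 → posterior Dirichlet(10, 37/5, 5)
obs 9: x=1 → posterior Dirichlet(10, 42/5, 5)
obs 10: x=0 → posterior Dirichlet(11, 42/5, 5)
obs 11: x=0 → posterior Dirichlet(12, 42/5, 5)
obs 12: x=1 → posterior Dirichlet(12, 47/5, 5)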